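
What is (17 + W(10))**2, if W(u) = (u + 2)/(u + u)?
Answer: 7744/25 ≈ 309.76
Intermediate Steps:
W(u) = (2 + u)/(2*u) (W(u) = (2 + u)/((2*u)) = (2 + u)*(1/(2*u)) = (2 + u)/(2*u))
(17 + W(10))**2 = (17 + (1/2)*(2 + 10)/10)**2 = (17 + (1/2)*(1/10)*12)**2 = (17 + 3/5)**2 = (88/5)**2 = 7744/25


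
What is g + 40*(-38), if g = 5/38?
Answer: -57755/38 ≈ -1519.9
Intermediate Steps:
g = 5/38 (g = 5*(1/38) = 5/38 ≈ 0.13158)
g + 40*(-38) = 5/38 + 40*(-38) = 5/38 - 1520 = -57755/38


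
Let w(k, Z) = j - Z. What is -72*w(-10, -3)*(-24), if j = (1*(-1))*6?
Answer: -5184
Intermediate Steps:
j = -6 (j = -1*6 = -6)
w(k, Z) = -6 - Z
-72*w(-10, -3)*(-24) = -72*(-6 - 1*(-3))*(-24) = -72*(-6 + 3)*(-24) = -72*(-3)*(-24) = 216*(-24) = -5184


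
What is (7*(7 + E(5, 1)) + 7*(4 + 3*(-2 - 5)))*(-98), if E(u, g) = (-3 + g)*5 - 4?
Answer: 16464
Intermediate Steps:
E(u, g) = -19 + 5*g (E(u, g) = (-15 + 5*g) - 4 = -19 + 5*g)
(7*(7 + E(5, 1)) + 7*(4 + 3*(-2 - 5)))*(-98) = (7*(7 + (-19 + 5*1)) + 7*(4 + 3*(-2 - 5)))*(-98) = (7*(7 + (-19 + 5)) + 7*(4 + 3*(-7)))*(-98) = (7*(7 - 14) + 7*(4 - 21))*(-98) = (7*(-7) + 7*(-17))*(-98) = (-49 - 119)*(-98) = -168*(-98) = 16464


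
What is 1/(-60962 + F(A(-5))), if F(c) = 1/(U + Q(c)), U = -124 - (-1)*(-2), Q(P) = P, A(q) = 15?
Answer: -111/6766783 ≈ -1.6404e-5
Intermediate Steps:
U = -126 (U = -124 - 1*2 = -124 - 2 = -126)
F(c) = 1/(-126 + c)
1/(-60962 + F(A(-5))) = 1/(-60962 + 1/(-126 + 15)) = 1/(-60962 + 1/(-111)) = 1/(-60962 - 1/111) = 1/(-6766783/111) = -111/6766783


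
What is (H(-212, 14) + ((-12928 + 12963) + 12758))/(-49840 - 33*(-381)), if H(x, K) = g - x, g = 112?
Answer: -13117/37267 ≈ -0.35197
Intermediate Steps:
H(x, K) = 112 - x
(H(-212, 14) + ((-12928 + 12963) + 12758))/(-49840 - 33*(-381)) = ((112 - 1*(-212)) + ((-12928 + 12963) + 12758))/(-49840 - 33*(-381)) = ((112 + 212) + (35 + 12758))/(-49840 + 12573) = (324 + 12793)/(-37267) = 13117*(-1/37267) = -13117/37267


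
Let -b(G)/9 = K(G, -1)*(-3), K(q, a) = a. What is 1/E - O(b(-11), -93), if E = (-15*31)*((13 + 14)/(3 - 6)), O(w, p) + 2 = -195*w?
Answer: -22025654/4185 ≈ -5263.0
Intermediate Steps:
b(G) = -27 (b(G) = -(-9)*(-3) = -9*3 = -27)
O(w, p) = -2 - 195*w
E = 4185 (E = -12555/(-3) = -12555*(-1)/3 = -465*(-9) = 4185)
1/E - O(b(-11), -93) = 1/4185 - (-2 - 195*(-27)) = 1/4185 - (-2 + 5265) = 1/4185 - 1*5263 = 1/4185 - 5263 = -22025654/4185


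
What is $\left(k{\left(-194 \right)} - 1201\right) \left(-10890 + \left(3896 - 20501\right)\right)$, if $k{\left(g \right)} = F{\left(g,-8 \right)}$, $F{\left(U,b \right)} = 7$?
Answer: $32829030$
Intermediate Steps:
$k{\left(g \right)} = 7$
$\left(k{\left(-194 \right)} - 1201\right) \left(-10890 + \left(3896 - 20501\right)\right) = \left(7 - 1201\right) \left(-10890 + \left(3896 - 20501\right)\right) = - 1194 \left(-10890 + \left(3896 - 20501\right)\right) = - 1194 \left(-10890 - 16605\right) = \left(-1194\right) \left(-27495\right) = 32829030$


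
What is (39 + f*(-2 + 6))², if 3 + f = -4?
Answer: 121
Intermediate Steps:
f = -7 (f = -3 - 4 = -7)
(39 + f*(-2 + 6))² = (39 - 7*(-2 + 6))² = (39 - 7*4)² = (39 - 28)² = 11² = 121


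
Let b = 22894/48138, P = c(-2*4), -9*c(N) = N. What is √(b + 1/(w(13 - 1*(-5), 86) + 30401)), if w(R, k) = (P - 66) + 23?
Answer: √20570108007032306970/6576372870 ≈ 0.68966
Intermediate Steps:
c(N) = -N/9
P = 8/9 (P = -(-2)*4/9 = -⅑*(-8) = 8/9 ≈ 0.88889)
w(R, k) = -379/9 (w(R, k) = (8/9 - 66) + 23 = -586/9 + 23 = -379/9)
b = 11447/24069 (b = 22894*(1/48138) = 11447/24069 ≈ 0.47559)
√(b + 1/(w(13 - 1*(-5), 86) + 30401)) = √(11447/24069 + 1/(-379/9 + 30401)) = √(11447/24069 + 1/(273230/9)) = √(11447/24069 + 9/273230) = √(3127880431/6576372870) = √20570108007032306970/6576372870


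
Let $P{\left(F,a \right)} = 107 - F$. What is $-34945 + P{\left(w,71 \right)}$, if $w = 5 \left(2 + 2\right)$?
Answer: $-34858$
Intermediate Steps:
$w = 20$ ($w = 5 \cdot 4 = 20$)
$-34945 + P{\left(w,71 \right)} = -34945 + \left(107 - 20\right) = -34945 + 87 = -34858$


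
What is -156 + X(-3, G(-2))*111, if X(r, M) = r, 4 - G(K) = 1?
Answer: -489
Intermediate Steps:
G(K) = 3 (G(K) = 4 - 1*1 = 4 - 1 = 3)
-156 + X(-3, G(-2))*111 = -156 - 3*111 = -156 - 333 = -489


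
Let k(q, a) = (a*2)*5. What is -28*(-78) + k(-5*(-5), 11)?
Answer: 2294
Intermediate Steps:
k(q, a) = 10*a (k(q, a) = (2*a)*5 = 10*a)
-28*(-78) + k(-5*(-5), 11) = -28*(-78) + 10*11 = 2184 + 110 = 2294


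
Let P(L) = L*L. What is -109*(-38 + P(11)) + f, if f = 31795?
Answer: 22748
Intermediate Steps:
P(L) = L**2
-109*(-38 + P(11)) + f = -109*(-38 + 11**2) + 31795 = -109*(-38 + 121) + 31795 = -109*83 + 31795 = -9047 + 31795 = 22748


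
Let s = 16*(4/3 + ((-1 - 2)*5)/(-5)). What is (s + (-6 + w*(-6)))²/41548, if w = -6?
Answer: 22201/93483 ≈ 0.23749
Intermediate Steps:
s = 208/3 (s = 16*(4*(⅓) - 3*5*(-⅕)) = 16*(4/3 - 15*(-⅕)) = 16*(4/3 + 3) = 16*(13/3) = 208/3 ≈ 69.333)
(s + (-6 + w*(-6)))²/41548 = (208/3 + (-6 - 6*(-6)))²/41548 = (208/3 + (-6 + 36))²*(1/41548) = (208/3 + 30)²*(1/41548) = (298/3)²*(1/41548) = (88804/9)*(1/41548) = 22201/93483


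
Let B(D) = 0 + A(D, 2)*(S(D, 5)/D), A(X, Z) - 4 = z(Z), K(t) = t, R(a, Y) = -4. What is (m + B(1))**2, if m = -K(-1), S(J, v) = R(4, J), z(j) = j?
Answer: 529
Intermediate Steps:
S(J, v) = -4
A(X, Z) = 4 + Z
B(D) = -24/D (B(D) = 0 + (4 + 2)*(-4/D) = 0 + 6*(-4/D) = 0 - 24/D = -24/D)
m = 1 (m = -1*(-1) = 1)
(m + B(1))**2 = (1 - 24/1)**2 = (1 - 24*1)**2 = (1 - 24)**2 = (-23)**2 = 529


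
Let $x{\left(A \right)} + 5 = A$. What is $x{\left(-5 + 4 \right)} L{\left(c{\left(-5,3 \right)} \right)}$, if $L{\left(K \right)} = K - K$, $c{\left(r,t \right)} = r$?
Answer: $0$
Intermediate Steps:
$L{\left(K \right)} = 0$
$x{\left(A \right)} = -5 + A$
$x{\left(-5 + 4 \right)} L{\left(c{\left(-5,3 \right)} \right)} = \left(-5 + \left(-5 + 4\right)\right) 0 = \left(-5 - 1\right) 0 = \left(-6\right) 0 = 0$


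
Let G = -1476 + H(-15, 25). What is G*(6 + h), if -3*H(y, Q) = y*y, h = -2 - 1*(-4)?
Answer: -12408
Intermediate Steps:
h = 2 (h = -2 + 4 = 2)
H(y, Q) = -y**2/3 (H(y, Q) = -y*y/3 = -y**2/3)
G = -1551 (G = -1476 - 1/3*(-15)**2 = -1476 - 1/3*225 = -1476 - 75 = -1551)
G*(6 + h) = -1551*(6 + 2) = -1551*8 = -12408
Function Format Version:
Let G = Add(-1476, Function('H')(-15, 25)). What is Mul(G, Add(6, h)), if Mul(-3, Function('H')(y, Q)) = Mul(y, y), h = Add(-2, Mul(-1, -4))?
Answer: -12408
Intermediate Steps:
h = 2 (h = Add(-2, 4) = 2)
Function('H')(y, Q) = Mul(Rational(-1, 3), Pow(y, 2)) (Function('H')(y, Q) = Mul(Rational(-1, 3), Mul(y, y)) = Mul(Rational(-1, 3), Pow(y, 2)))
G = -1551 (G = Add(-1476, Mul(Rational(-1, 3), Pow(-15, 2))) = Add(-1476, Mul(Rational(-1, 3), 225)) = Add(-1476, -75) = -1551)
Mul(G, Add(6, h)) = Mul(-1551, Add(6, 2)) = Mul(-1551, 8) = -12408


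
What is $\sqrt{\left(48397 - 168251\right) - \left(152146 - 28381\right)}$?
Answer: $i \sqrt{243619} \approx 493.58 i$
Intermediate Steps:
$\sqrt{\left(48397 - 168251\right) - \left(152146 - 28381\right)} = \sqrt{-119854 - 123765} = \sqrt{-243619} = i \sqrt{243619}$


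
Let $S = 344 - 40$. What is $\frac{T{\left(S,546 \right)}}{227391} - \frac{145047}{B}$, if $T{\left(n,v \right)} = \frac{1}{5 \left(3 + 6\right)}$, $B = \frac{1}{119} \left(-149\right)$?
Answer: $\frac{176620657628984}{1524656655} \approx 1.1584 \cdot 10^{5}$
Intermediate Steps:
$S = 304$ ($S = 344 - 40 = 304$)
$B = - \frac{149}{119}$ ($B = \frac{1}{119} \left(-149\right) = - \frac{149}{119} \approx -1.2521$)
$T{\left(n,v \right)} = \frac{1}{45}$ ($T{\left(n,v \right)} = \frac{1}{5 \cdot 9} = \frac{1}{45}$)
$\frac{T{\left(S,546 \right)}}{227391} - \frac{145047}{B} = \frac{1}{45 \cdot 227391} - \frac{145047}{- \frac{149}{119}} = \frac{1}{45} \cdot \frac{1}{227391} - - \frac{17260593}{149} = \frac{1}{10232595} + \frac{17260593}{149} = \frac{176620657628984}{1524656655}$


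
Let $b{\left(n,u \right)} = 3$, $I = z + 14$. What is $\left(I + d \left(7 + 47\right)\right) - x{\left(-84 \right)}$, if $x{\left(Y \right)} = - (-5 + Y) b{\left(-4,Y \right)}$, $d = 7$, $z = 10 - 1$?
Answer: $134$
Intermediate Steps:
$z = 9$ ($z = 10 - 1 = 9$)
$I = 23$ ($I = 9 + 14 = 23$)
$x{\left(Y \right)} = 15 - 3 Y$ ($x{\left(Y \right)} = - (-5 + Y) 3 = \left(5 - Y\right) 3 = 15 - 3 Y$)
$\left(I + d \left(7 + 47\right)\right) - x{\left(-84 \right)} = \left(23 + 7 \left(7 + 47\right)\right) - \left(15 - -252\right) = \left(23 + 7 \cdot 54\right) - \left(15 + 252\right) = \left(23 + 378\right) - 267 = 401 - 267 = 134$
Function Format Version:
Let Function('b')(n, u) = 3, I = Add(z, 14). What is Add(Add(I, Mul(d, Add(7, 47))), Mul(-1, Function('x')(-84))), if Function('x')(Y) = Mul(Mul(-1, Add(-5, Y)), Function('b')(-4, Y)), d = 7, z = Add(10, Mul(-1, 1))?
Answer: 134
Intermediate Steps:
z = 9 (z = Add(10, -1) = 9)
I = 23 (I = Add(9, 14) = 23)
Function('x')(Y) = Add(15, Mul(-3, Y)) (Function('x')(Y) = Mul(Mul(-1, Add(-5, Y)), 3) = Mul(Add(5, Mul(-1, Y)), 3) = Add(15, Mul(-3, Y)))
Add(Add(I, Mul(d, Add(7, 47))), Mul(-1, Function('x')(-84))) = Add(Add(23, Mul(7, Add(7, 47))), Mul(-1, Add(15, Mul(-3, -84)))) = Add(Add(23, Mul(7, 54)), Mul(-1, Add(15, 252))) = Add(Add(23, 378), Mul(-1, 267)) = Add(401, -267) = 134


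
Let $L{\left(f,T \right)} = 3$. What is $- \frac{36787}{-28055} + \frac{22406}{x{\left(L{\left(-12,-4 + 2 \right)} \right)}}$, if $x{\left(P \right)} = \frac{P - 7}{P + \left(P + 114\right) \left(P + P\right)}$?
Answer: $- \frac{221581542751}{56110} \approx -3.9491 \cdot 10^{6}$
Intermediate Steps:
$x{\left(P \right)} = \frac{-7 + P}{P + 2 P \left(114 + P\right)}$ ($x{\left(P \right)} = \frac{-7 + P}{P + \left(114 + P\right) 2 P} = \frac{-7 + P}{P + 2 P \left(114 + P\right)}$)
$- \frac{36787}{-28055} + \frac{22406}{x{\left(L{\left(-12,-4 + 2 \right)} \right)}} = - \frac{36787}{-28055} + \frac{22406}{\frac{1}{3} \frac{1}{229 + 2 \cdot 3} \left(-7 + 3\right)} = \left(-36787\right) \left(- \frac{1}{28055}\right) + \frac{22406}{\frac{1}{3} \frac{1}{229 + 6} \left(-4\right)} = \frac{36787}{28055} + \frac{22406}{\frac{1}{3} \cdot \frac{1}{235} \left(-4\right)} = \frac{36787}{28055} + \frac{22406}{- \frac{4}{705}} = \frac{36787}{28055} + 22406 \left(- \frac{705}{4}\right) = \frac{36787}{28055} - \frac{7898115}{2} = - \frac{221581542751}{56110}$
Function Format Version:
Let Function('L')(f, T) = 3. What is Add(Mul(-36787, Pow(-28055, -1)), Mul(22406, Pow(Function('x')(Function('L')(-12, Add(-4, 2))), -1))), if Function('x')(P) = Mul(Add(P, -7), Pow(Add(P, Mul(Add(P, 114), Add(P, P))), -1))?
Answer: Rational(-221581542751, 56110) ≈ -3.9491e+6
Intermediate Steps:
Function('x')(P) = Mul(Pow(Add(P, Mul(2, P, Add(114, P))), -1), Add(-7, P)) (Function('x')(P) = Mul(Add(-7, P), Pow(Add(P, Mul(Add(114, P), Mul(2, P))), -1)) = Mul(Add(-7, P), Pow(Add(P, Mul(2, P, Add(114, P))), -1)) = Mul(Pow(Add(P, Mul(2, P, Add(114, P))), -1), Add(-7, P)))
Add(Mul(-36787, Pow(-28055, -1)), Mul(22406, Pow(Function('x')(Function('L')(-12, Add(-4, 2))), -1))) = Add(Mul(-36787, Pow(-28055, -1)), Mul(22406, Pow(Mul(Pow(3, -1), Pow(Add(229, Mul(2, 3)), -1), Add(-7, 3)), -1))) = Add(Mul(-36787, Rational(-1, 28055)), Mul(22406, Pow(Mul(Rational(1, 3), Pow(Add(229, 6), -1), -4), -1))) = Add(Rational(36787, 28055), Mul(22406, Pow(Mul(Rational(1, 3), Pow(235, -1), -4), -1))) = Add(Rational(36787, 28055), Mul(22406, Pow(Mul(Rational(1, 3), Rational(1, 235), -4), -1))) = Add(Rational(36787, 28055), Mul(22406, Pow(Rational(-4, 705), -1))) = Add(Rational(36787, 28055), Mul(22406, Rational(-705, 4))) = Add(Rational(36787, 28055), Rational(-7898115, 2)) = Rational(-221581542751, 56110)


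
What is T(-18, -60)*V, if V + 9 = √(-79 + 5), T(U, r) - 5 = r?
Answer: 495 - 55*I*√74 ≈ 495.0 - 473.13*I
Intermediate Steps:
T(U, r) = 5 + r
V = -9 + I*√74 (V = -9 + √(-79 + 5) = -9 + √(-74) = -9 + I*√74 ≈ -9.0 + 8.6023*I)
T(-18, -60)*V = (5 - 60)*(-9 + I*√74) = -55*(-9 + I*√74) = 495 - 55*I*√74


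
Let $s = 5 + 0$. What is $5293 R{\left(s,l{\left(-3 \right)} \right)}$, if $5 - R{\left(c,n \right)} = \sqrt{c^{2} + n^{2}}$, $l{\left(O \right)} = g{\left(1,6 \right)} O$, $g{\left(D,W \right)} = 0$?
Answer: $0$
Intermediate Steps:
$l{\left(O \right)} = 0$ ($l{\left(O \right)} = 0 O = 0$)
$s = 5$
$R{\left(c,n \right)} = 5 - \sqrt{c^{2} + n^{2}}$
$5293 R{\left(s,l{\left(-3 \right)} \right)} = 5293 \left(5 - \sqrt{5^{2} + 0^{2}}\right) = 5293 \left(5 - \sqrt{25 + 0}\right) = 5293 \left(5 - \sqrt{25}\right) = 5293 \left(5 - 5\right) = 5293 \cdot 0 = 0$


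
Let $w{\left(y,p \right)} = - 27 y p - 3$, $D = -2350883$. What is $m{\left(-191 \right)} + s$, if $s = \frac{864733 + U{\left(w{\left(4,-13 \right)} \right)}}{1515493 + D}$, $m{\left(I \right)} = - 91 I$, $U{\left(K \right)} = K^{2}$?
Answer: $\frac{7258543028}{417695} \approx 17378.0$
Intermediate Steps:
$w{\left(y,p \right)} = -3 - 27 p y$ ($w{\left(y,p \right)} = - 27 p y - 3 = -3 - 27 p y$)
$s = - \frac{1413767}{417695}$ ($s = \frac{864733 + \left(-3 - \left(-351\right) 4\right)^{2}}{1515493 - 2350883} = \frac{864733 + \left(-3 + 1404\right)^{2}}{-835390} = \left(864733 + 1401^{2}\right) \left(- \frac{1}{835390}\right) = \left(864733 + 1962801\right) \left(- \frac{1}{835390}\right) = 2827534 \left(- \frac{1}{835390}\right) = - \frac{1413767}{417695} \approx -3.3847$)
$m{\left(-191 \right)} + s = \left(-91\right) \left(-191\right) - \frac{1413767}{417695} = 17381 - \frac{1413767}{417695} = \frac{7258543028}{417695}$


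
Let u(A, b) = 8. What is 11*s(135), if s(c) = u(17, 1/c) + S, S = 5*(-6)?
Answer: -242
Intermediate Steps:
S = -30
s(c) = -22 (s(c) = 8 - 30 = -22)
11*s(135) = 11*(-22) = -242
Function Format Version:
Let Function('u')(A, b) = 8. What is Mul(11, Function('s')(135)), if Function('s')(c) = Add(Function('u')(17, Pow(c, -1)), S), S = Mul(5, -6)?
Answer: -242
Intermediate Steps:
S = -30
Function('s')(c) = -22 (Function('s')(c) = Add(8, -30) = -22)
Mul(11, Function('s')(135)) = Mul(11, -22) = -242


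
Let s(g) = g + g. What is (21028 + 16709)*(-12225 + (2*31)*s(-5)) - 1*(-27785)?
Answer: -484703980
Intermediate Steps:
s(g) = 2*g
(21028 + 16709)*(-12225 + (2*31)*s(-5)) - 1*(-27785) = (21028 + 16709)*(-12225 + (2*31)*(2*(-5))) - 1*(-27785) = 37737*(-12225 + 62*(-10)) + 27785 = 37737*(-12225 - 620) + 27785 = 37737*(-12845) + 27785 = -484731765 + 27785 = -484703980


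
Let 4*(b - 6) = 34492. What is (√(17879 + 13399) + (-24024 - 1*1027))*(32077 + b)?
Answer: -1019726006 + 40706*√31278 ≈ -1.0125e+9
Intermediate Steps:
b = 8629 (b = 6 + (¼)*34492 = 6 + 8623 = 8629)
(√(17879 + 13399) + (-24024 - 1*1027))*(32077 + b) = (√(17879 + 13399) + (-24024 - 1*1027))*(32077 + 8629) = (√31278 + (-24024 - 1027))*40706 = (√31278 - 25051)*40706 = (-25051 + √31278)*40706 = -1019726006 + 40706*√31278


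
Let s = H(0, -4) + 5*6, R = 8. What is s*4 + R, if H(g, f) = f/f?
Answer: 132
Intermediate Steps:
H(g, f) = 1
s = 31 (s = 1 + 5*6 = 1 + 30 = 31)
s*4 + R = 31*4 + 8 = 124 + 8 = 132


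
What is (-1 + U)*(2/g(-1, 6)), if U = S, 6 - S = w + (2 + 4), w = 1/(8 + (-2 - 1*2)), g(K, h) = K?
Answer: 5/2 ≈ 2.5000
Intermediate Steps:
w = ¼ (w = 1/(8 + (-2 - 2)) = 1/(8 - 4) = 1/4 = ¼ ≈ 0.25000)
S = -¼ (S = 6 - (¼ + (2 + 4)) = 6 - (¼ + 6) = 6 - 1*25/4 = 6 - 25/4 = -¼ ≈ -0.25000)
U = -¼ ≈ -0.25000
(-1 + U)*(2/g(-1, 6)) = (-1 - ¼)*(2/(-1)) = -5*(-1)/2 = -5/4*(-2) = 5/2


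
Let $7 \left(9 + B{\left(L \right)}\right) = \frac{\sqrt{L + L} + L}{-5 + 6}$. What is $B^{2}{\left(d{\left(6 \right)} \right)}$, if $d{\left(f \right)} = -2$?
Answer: $\frac{603}{7} - \frac{260 i}{49} \approx 86.143 - 5.3061 i$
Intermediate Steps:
$B{\left(L \right)} = -9 + \frac{L}{7} + \frac{\sqrt{2} \sqrt{L}}{7}$ ($B{\left(L \right)} = -9 + \frac{\left(\sqrt{L + L} + L\right) \frac{1}{-5 + 6}}{7} = -9 + \frac{\left(\sqrt{2 L} + L\right) 1^{-1}}{7} = -9 + \frac{\left(\sqrt{2} \sqrt{L} + L\right) 1}{7} = -9 + \frac{\left(L + \sqrt{2} \sqrt{L}\right) 1}{7} = -9 + \frac{L + \sqrt{2} \sqrt{L}}{7} = -9 + \left(\frac{L}{7} + \frac{\sqrt{2} \sqrt{L}}{7}\right) = -9 + \frac{L}{7} + \frac{\sqrt{2} \sqrt{L}}{7}$)
$B^{2}{\left(d{\left(6 \right)} \right)} = \left(-9 + \frac{1}{7} \left(-2\right) + \frac{\sqrt{2} \sqrt{-2}}{7}\right)^{2} = \left(-9 - \frac{2}{7} + \frac{\sqrt{2} i \sqrt{2}}{7}\right)^{2} = \left(-9 - \frac{2}{7} + \frac{2 i}{7}\right)^{2} = \left(- \frac{65}{7} + \frac{2 i}{7}\right)^{2}$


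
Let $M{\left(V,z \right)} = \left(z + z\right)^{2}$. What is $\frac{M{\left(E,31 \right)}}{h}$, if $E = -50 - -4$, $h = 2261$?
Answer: $\frac{3844}{2261} \approx 1.7001$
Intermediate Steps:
$E = -46$ ($E = -50 + 4 = -46$)
$M{\left(V,z \right)} = 4 z^{2}$ ($M{\left(V,z \right)} = \left(2 z\right)^{2} = 4 z^{2}$)
$\frac{M{\left(E,31 \right)}}{h} = \frac{4 \cdot 31^{2}}{2261} = 4 \cdot 961 \cdot \frac{1}{2261} = 3844 \cdot \frac{1}{2261} = \frac{3844}{2261}$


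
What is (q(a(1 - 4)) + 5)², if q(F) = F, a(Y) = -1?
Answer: 16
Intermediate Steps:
(q(a(1 - 4)) + 5)² = (-1 + 5)² = 4² = 16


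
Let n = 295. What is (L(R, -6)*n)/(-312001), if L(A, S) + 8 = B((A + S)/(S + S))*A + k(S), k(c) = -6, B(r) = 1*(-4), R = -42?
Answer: -45430/312001 ≈ -0.14561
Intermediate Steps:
B(r) = -4
L(A, S) = -14 - 4*A (L(A, S) = -8 + (-4*A - 6) = -8 + (-6 - 4*A) = -14 - 4*A)
(L(R, -6)*n)/(-312001) = ((-14 - 4*(-42))*295)/(-312001) = ((-14 + 168)*295)*(-1/312001) = (154*295)*(-1/312001) = 45430*(-1/312001) = -45430/312001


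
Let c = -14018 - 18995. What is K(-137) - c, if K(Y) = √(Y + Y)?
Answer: 33013 + I*√274 ≈ 33013.0 + 16.553*I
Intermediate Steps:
c = -33013
K(Y) = √2*√Y (K(Y) = √(2*Y) = √2*√Y)
K(-137) - c = √2*√(-137) - 1*(-33013) = √2*(I*√137) + 33013 = I*√274 + 33013 = 33013 + I*√274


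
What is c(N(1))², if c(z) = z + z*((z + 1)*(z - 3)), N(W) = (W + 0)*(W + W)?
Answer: 16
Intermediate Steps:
N(W) = 2*W² (N(W) = W*(2*W) = 2*W²)
c(z) = z + z*(1 + z)*(-3 + z) (c(z) = z + z*((1 + z)*(-3 + z)) = z + z*(1 + z)*(-3 + z))
c(N(1))² = ((2*1²)*(-2 + (2*1²)² - 4*1²))² = ((2*1)*(-2 + (2*1)² - 4))² = (2*(-2 + 2² - 2*2))² = (2*(-2 + 4 - 4))² = (2*(-2))² = (-4)² = 16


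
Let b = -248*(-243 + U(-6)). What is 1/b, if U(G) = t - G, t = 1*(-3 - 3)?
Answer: 1/60264 ≈ 1.6594e-5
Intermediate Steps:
t = -6 (t = 1*(-6) = -6)
U(G) = -6 - G
b = 60264 (b = -248*(-243 + (-6 - 1*(-6))) = -248*(-243 + (-6 + 6)) = -248*(-243 + 0) = -248*(-243) = 60264)
1/b = 1/60264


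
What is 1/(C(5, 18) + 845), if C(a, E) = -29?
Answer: 1/816 ≈ 0.0012255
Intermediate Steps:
1/(C(5, 18) + 845) = 1/(-29 + 845) = 1/816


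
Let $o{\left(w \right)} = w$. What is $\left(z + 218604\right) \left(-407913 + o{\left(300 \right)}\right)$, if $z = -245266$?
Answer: $10867777806$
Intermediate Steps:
$\left(z + 218604\right) \left(-407913 + o{\left(300 \right)}\right) = \left(-245266 + 218604\right) \left(-407913 + 300\right) = \left(-26662\right) \left(-407613\right) = 10867777806$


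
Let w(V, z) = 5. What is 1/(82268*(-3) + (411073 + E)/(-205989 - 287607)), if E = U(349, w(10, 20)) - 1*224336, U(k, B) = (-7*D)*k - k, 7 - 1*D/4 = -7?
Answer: -123399/30455379191 ≈ -4.0518e-6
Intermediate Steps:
D = 56 (D = 28 - 4*(-7) = 28 + 28 = 56)
U(k, B) = -393*k (U(k, B) = (-7*56)*k - k = -392*k - k = -393*k)
E = -361493 (E = -393*349 - 1*224336 = -137157 - 224336 = -361493)
1/(82268*(-3) + (411073 + E)/(-205989 - 287607)) = 1/(82268*(-3) + (411073 - 361493)/(-205989 - 287607)) = 1/(-246804 + 49580/(-493596)) = 1/(-246804 + 49580*(-1/493596)) = 1/(-246804 - 12395/123399) = 1/(-30455379191/123399) = -123399/30455379191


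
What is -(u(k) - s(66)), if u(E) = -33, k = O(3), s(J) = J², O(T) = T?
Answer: 4389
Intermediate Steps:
k = 3
-(u(k) - s(66)) = -(-33 - 1*66²) = -(-33 - 1*4356) = -(-33 - 4356) = -1*(-4389) = 4389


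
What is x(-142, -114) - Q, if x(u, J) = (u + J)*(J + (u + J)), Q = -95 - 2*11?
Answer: 94837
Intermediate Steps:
Q = -117 (Q = -95 - 22 = -117)
x(u, J) = (J + u)*(u + 2*J) (x(u, J) = (J + u)*(J + (J + u)) = (J + u)*(u + 2*J))
x(-142, -114) - Q = ((-142)² + 2*(-114)² + 3*(-114)*(-142)) - 1*(-117) = (20164 + 2*12996 + 48564) + 117 = (20164 + 25992 + 48564) + 117 = 94720 + 117 = 94837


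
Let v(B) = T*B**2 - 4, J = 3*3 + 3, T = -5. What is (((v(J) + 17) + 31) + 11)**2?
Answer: 442225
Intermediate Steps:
J = 12 (J = 9 + 3 = 12)
v(B) = -4 - 5*B**2 (v(B) = -5*B**2 - 4 = -4 - 5*B**2)
(((v(J) + 17) + 31) + 11)**2 = ((((-4 - 5*12**2) + 17) + 31) + 11)**2 = ((((-4 - 5*144) + 17) + 31) + 11)**2 = ((((-4 - 720) + 17) + 31) + 11)**2 = (((-724 + 17) + 31) + 11)**2 = ((-707 + 31) + 11)**2 = (-676 + 11)**2 = (-665)**2 = 442225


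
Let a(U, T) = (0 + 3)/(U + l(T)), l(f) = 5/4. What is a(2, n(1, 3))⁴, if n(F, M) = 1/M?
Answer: 20736/28561 ≈ 0.72602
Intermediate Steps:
l(f) = 5/4 (l(f) = 5*(¼) = 5/4)
a(U, T) = 3/(5/4 + U) (a(U, T) = (0 + 3)/(U + 5/4) = 3/(5/4 + U))
a(2, n(1, 3))⁴ = (12/(5 + 4*2))⁴ = (12/(5 + 8))⁴ = (12/13)⁴ = 20736/28561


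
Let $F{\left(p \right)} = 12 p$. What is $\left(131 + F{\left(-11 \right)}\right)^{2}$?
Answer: $1$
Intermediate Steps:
$\left(131 + F{\left(-11 \right)}\right)^{2} = \left(131 + 12 \left(-11\right)\right)^{2} = \left(131 - 132\right)^{2} = \left(-1\right)^{2} = 1$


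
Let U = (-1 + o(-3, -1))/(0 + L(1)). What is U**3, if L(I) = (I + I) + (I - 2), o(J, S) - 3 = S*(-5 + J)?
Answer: 1000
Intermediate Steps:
o(J, S) = 3 + S*(-5 + J)
L(I) = -2 + 3*I (L(I) = 2*I + (-2 + I) = -2 + 3*I)
U = 10 (U = (-1 + (3 - 5*(-1) - 3*(-1)))/(0 + (-2 + 3*1)) = (-1 + (3 + 5 + 3))/(0 + (-2 + 3)) = (-1 + 11)/(0 + 1) = 10/1 = 10*1 = 10)
U**3 = 10**3 = 1000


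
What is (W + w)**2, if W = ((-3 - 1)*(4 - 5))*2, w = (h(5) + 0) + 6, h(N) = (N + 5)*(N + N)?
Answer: 12996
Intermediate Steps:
h(N) = 2*N*(5 + N) (h(N) = (5 + N)*(2*N) = 2*N*(5 + N))
w = 106 (w = (2*5*(5 + 5) + 0) + 6 = (2*5*10 + 0) + 6 = (100 + 0) + 6 = 100 + 6 = 106)
W = 8 (W = -4*(-1)*2 = 4*2 = 8)
(W + w)**2 = (8 + 106)**2 = 114**2 = 12996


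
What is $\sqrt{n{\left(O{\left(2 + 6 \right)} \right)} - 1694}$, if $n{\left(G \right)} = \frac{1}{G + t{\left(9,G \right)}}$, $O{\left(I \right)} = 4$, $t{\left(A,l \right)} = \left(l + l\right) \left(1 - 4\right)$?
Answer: $\frac{i \sqrt{169405}}{10} \approx 41.159 i$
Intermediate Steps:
$t{\left(A,l \right)} = - 6 l$ ($t{\left(A,l \right)} = 2 l \left(-3\right) = - 6 l$)
$n{\left(G \right)} = - \frac{1}{5 G}$ ($n{\left(G \right)} = \frac{1}{G - 6 G} = \frac{1}{\left(-5\right) G} = - \frac{1}{5 G}$)
$\sqrt{n{\left(O{\left(2 + 6 \right)} \right)} - 1694} = \sqrt{- \frac{1}{5 \cdot 4} - 1694} = \sqrt{\left(- \frac{1}{5}\right) \frac{1}{4} - 1694} = \sqrt{- \frac{1}{20} - 1694} = \sqrt{- \frac{33881}{20}} = \frac{i \sqrt{169405}}{10}$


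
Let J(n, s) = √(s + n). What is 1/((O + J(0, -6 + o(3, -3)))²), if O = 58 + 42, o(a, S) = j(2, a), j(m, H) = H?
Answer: (100 + I*√3)⁻² ≈ 9.991e-5 - 3.462e-6*I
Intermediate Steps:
o(a, S) = a
J(n, s) = √(n + s)
O = 100
1/((O + J(0, -6 + o(3, -3)))²) = 1/((100 + √(0 + (-6 + 3)))²) = 1/((100 + √(0 - 3))²) = 1/((100 + √(-3))²) = 1/((100 + I*√3)²) = (100 + I*√3)⁻²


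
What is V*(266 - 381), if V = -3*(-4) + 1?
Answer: -1495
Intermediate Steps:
V = 13 (V = 12 + 1 = 13)
V*(266 - 381) = 13*(266 - 381) = 13*(-115) = -1495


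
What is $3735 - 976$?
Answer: $2759$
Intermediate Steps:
$3735 - 976 = 2759$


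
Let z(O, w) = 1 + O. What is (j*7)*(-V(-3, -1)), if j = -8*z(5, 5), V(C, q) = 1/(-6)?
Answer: -56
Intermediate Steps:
V(C, q) = -1/6
j = -48 (j = -8*(1 + 5) = -8*6 = -48)
(j*7)*(-V(-3, -1)) = (-48*7)*(-1*(-1/6)) = -336*1/6 = -56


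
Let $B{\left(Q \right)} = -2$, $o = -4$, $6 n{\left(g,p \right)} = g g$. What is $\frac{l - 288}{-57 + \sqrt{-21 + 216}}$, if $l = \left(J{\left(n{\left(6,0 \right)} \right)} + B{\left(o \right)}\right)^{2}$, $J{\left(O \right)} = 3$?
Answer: $\frac{5453}{1018} + \frac{287 \sqrt{195}}{3054} \approx 6.6689$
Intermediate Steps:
$n{\left(g,p \right)} = \frac{g^{2}}{6}$ ($n{\left(g,p \right)} = \frac{g g}{6} = \frac{g^{2}}{6}$)
$l = 1$ ($l = \left(3 - 2\right)^{2} = 1^{2} = 1$)
$\frac{l - 288}{-57 + \sqrt{-21 + 216}} = \frac{1 - 288}{-57 + \sqrt{-21 + 216}} = - \frac{287}{-57 + \sqrt{195}}$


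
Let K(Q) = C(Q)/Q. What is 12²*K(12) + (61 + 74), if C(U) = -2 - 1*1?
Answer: 99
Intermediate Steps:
C(U) = -3 (C(U) = -2 - 1 = -3)
K(Q) = -3/Q
12²*K(12) + (61 + 74) = 12²*(-3/12) + (61 + 74) = 144*(-3*1/12) + 135 = 144*(-¼) + 135 = -36 + 135 = 99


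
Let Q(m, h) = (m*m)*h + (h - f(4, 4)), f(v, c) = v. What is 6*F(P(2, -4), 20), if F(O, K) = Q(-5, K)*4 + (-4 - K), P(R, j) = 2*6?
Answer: 12240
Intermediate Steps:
P(R, j) = 12
Q(m, h) = -4 + h + h*m² (Q(m, h) = (m*m)*h + (h - 1*4) = m²*h + (h - 4) = h*m² + (-4 + h) = -4 + h + h*m²)
F(O, K) = -20 + 103*K (F(O, K) = (-4 + K + K*(-5)²)*4 + (-4 - K) = (-4 + K + K*25)*4 + (-4 - K) = (-4 + K + 25*K)*4 + (-4 - K) = (-4 + 26*K)*4 + (-4 - K) = (-16 + 104*K) + (-4 - K) = -20 + 103*K)
6*F(P(2, -4), 20) = 6*(-20 + 103*20) = 6*(-20 + 2060) = 6*2040 = 12240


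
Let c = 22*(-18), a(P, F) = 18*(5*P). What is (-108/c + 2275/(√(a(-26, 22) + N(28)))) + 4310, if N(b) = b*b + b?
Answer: 47413/11 - 2275*I*√382/764 ≈ 4310.3 - 58.2*I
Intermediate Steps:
a(P, F) = 90*P
c = -396
N(b) = b + b² (N(b) = b² + b = b + b²)
(-108/c + 2275/(√(a(-26, 22) + N(28)))) + 4310 = (-108/(-396) + 2275/(√(90*(-26) + 28*(1 + 28)))) + 4310 = (-108*(-1/396) + 2275/(√(-2340 + 28*29))) + 4310 = (3/11 + 2275/(√(-2340 + 812))) + 4310 = (3/11 + 2275/(√(-1528))) + 4310 = (3/11 + 2275/((2*I*√382))) + 4310 = (3/11 + 2275*(-I*√382/764)) + 4310 = (3/11 - 2275*I*√382/764) + 4310 = 47413/11 - 2275*I*√382/764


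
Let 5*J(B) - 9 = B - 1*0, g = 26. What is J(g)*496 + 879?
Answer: 4351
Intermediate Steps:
J(B) = 9/5 + B/5 (J(B) = 9/5 + (B - 1*0)/5 = 9/5 + (B + 0)/5 = 9/5 + B/5)
J(g)*496 + 879 = (9/5 + (1/5)*26)*496 + 879 = (9/5 + 26/5)*496 + 879 = 7*496 + 879 = 3472 + 879 = 4351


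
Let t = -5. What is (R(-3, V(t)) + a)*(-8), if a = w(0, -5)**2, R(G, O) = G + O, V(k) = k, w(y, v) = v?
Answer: -136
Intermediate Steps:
a = 25 (a = (-5)**2 = 25)
(R(-3, V(t)) + a)*(-8) = ((-3 - 5) + 25)*(-8) = (-8 + 25)*(-8) = 17*(-8) = -136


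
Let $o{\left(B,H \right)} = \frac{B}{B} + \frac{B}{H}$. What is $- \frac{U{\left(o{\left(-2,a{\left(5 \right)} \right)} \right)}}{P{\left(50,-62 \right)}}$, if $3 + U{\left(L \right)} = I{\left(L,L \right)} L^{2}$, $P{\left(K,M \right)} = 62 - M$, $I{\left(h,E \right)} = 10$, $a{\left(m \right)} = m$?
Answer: $- \frac{3}{620} \approx -0.0048387$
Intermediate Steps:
$o{\left(B,H \right)} = 1 + \frac{B}{H}$
$U{\left(L \right)} = -3 + 10 L^{2}$
$- \frac{U{\left(o{\left(-2,a{\left(5 \right)} \right)} \right)}}{P{\left(50,-62 \right)}} = - \frac{-3 + 10 \left(\frac{-2 + 5}{5}\right)^{2}}{62 - -62} = - \frac{-3 + 10 \left(\frac{1}{5} \cdot 3\right)^{2}}{62 + 62} = - \frac{-3 + 10 \left(\frac{3}{5}\right)^{2}}{124} = - \frac{-3 + 10 \cdot \frac{9}{25}}{124} = - \frac{-3 + \frac{18}{5}}{124} = - \frac{3}{5 \cdot 124} = \left(-1\right) \frac{3}{620} = - \frac{3}{620}$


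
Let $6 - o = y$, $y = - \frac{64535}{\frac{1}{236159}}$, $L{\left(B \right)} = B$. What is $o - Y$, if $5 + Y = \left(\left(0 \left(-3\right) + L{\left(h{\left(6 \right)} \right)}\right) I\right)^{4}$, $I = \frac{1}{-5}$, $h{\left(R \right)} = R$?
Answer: $\frac{9525325671204}{625} \approx 1.5241 \cdot 10^{10}$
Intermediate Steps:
$I = - \frac{1}{5} \approx -0.2$
$y = -15240521065$ ($y = - 64535 \frac{1}{\frac{1}{236159}} = \left(-64535\right) 236159 = -15240521065$)
$o = 15240521071$ ($o = 6 - -15240521065 = 6 + 15240521065 = 15240521071$)
$Y = - \frac{1829}{625}$ ($Y = -5 + \left(\left(0 \left(-3\right) + 6\right) \left(- \frac{1}{5}\right)\right)^{4} = -5 + \left(\left(0 + 6\right) \left(- \frac{1}{5}\right)\right)^{4} = -5 + \left(6 \left(- \frac{1}{5}\right)\right)^{4} = -5 + \left(- \frac{6}{5}\right)^{4} = -5 + \frac{1296}{625} = - \frac{1829}{625} \approx -2.9264$)
$o - Y = 15240521071 - - \frac{1829}{625} = 15240521071 + \frac{1829}{625} = \frac{9525325671204}{625}$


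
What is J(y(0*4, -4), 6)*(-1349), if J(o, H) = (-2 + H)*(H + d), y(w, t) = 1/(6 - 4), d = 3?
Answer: -48564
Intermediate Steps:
y(w, t) = ½ (y(w, t) = 1/2 = ½)
J(o, H) = (-2 + H)*(3 + H) (J(o, H) = (-2 + H)*(H + 3) = (-2 + H)*(3 + H))
J(y(0*4, -4), 6)*(-1349) = (-6 + 6 + 6²)*(-1349) = (-6 + 6 + 36)*(-1349) = 36*(-1349) = -48564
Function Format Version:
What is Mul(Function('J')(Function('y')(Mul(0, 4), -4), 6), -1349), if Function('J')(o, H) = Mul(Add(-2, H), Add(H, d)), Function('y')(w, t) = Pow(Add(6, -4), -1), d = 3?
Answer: -48564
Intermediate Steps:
Function('y')(w, t) = Rational(1, 2) (Function('y')(w, t) = Pow(2, -1) = Rational(1, 2))
Function('J')(o, H) = Mul(Add(-2, H), Add(3, H)) (Function('J')(o, H) = Mul(Add(-2, H), Add(H, 3)) = Mul(Add(-2, H), Add(3, H)))
Mul(Function('J')(Function('y')(Mul(0, 4), -4), 6), -1349) = Mul(Add(-6, 6, Pow(6, 2)), -1349) = Mul(Add(-6, 6, 36), -1349) = Mul(36, -1349) = -48564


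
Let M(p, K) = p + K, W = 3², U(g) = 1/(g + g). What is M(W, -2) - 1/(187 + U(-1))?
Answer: 2609/373 ≈ 6.9946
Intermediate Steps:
U(g) = 1/(2*g)
W = 9
M(p, K) = K + p
M(W, -2) - 1/(187 + U(-1)) = (-2 + 9) - 1/(187 + (½)/(-1)) = 7 - 1/(187 + (½)*(-1)) = 7 - 1/(187 - ½) = 7 - 1/373/2 = 7 - 1*2/373 = 7 - 2/373 = 2609/373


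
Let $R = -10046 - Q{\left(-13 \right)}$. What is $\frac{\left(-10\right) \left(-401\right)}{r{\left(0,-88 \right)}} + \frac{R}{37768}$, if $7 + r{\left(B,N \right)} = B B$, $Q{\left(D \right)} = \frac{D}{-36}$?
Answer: $- \frac{5454720163}{9517536} \approx -573.12$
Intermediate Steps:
$Q{\left(D \right)} = - \frac{D}{36}$ ($Q{\left(D \right)} = D \left(- \frac{1}{36}\right) = - \frac{D}{36}$)
$R = - \frac{361669}{36}$ ($R = -10046 - \left(- \frac{1}{36}\right) \left(-13\right) = -10046 - \frac{13}{36} = - \frac{361669}{36} \approx -10046.0$)
$r{\left(B,N \right)} = -7 + B^{2}$ ($r{\left(B,N \right)} = -7 + B B = -7 + B^{2}$)
$\frac{\left(-10\right) \left(-401\right)}{r{\left(0,-88 \right)}} + \frac{R}{37768} = \frac{\left(-10\right) \left(-401\right)}{-7 + 0^{2}} - \frac{361669}{36 \cdot 37768} = \frac{4010}{-7 + 0} - \frac{361669}{1359648} = \frac{4010}{-7} - \frac{361669}{1359648} = 4010 \left(- \frac{1}{7}\right) - \frac{361669}{1359648} = - \frac{4010}{7} - \frac{361669}{1359648} = - \frac{5454720163}{9517536}$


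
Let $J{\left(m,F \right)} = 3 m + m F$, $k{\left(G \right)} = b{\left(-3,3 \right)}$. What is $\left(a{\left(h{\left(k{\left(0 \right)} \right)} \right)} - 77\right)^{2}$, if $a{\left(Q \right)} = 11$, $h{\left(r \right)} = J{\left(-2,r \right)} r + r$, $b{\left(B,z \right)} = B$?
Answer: $4356$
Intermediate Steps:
$k{\left(G \right)} = -3$
$J{\left(m,F \right)} = 3 m + F m$
$h{\left(r \right)} = r + r \left(-6 - 2 r\right)$ ($h{\left(r \right)} = - 2 \left(3 + r\right) r + r = \left(-6 - 2 r\right) r + r = r \left(-6 - 2 r\right) + r = r + r \left(-6 - 2 r\right)$)
$\left(a{\left(h{\left(k{\left(0 \right)} \right)} \right)} - 77\right)^{2} = \left(11 - 77\right)^{2} = \left(-66\right)^{2} = 4356$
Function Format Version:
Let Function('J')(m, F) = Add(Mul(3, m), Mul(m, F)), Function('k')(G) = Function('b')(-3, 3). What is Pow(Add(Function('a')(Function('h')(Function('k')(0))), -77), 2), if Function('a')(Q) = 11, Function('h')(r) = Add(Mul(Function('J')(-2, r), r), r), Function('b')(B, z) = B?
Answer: 4356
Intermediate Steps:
Function('k')(G) = -3
Function('J')(m, F) = Add(Mul(3, m), Mul(F, m))
Function('h')(r) = Add(r, Mul(r, Add(-6, Mul(-2, r)))) (Function('h')(r) = Add(Mul(Mul(-2, Add(3, r)), r), r) = Add(Mul(Add(-6, Mul(-2, r)), r), r) = Add(Mul(r, Add(-6, Mul(-2, r))), r) = Add(r, Mul(r, Add(-6, Mul(-2, r)))))
Pow(Add(Function('a')(Function('h')(Function('k')(0))), -77), 2) = Pow(Add(11, -77), 2) = Pow(-66, 2) = 4356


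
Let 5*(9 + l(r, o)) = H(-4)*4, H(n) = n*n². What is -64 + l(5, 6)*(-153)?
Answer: 45733/5 ≈ 9146.6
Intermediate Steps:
H(n) = n³
l(r, o) = -301/5 (l(r, o) = -9 + ((-4)³*4)/5 = -9 + (-64*4)/5 = -9 + (⅕)*(-256) = -9 - 256/5 = -301/5)
-64 + l(5, 6)*(-153) = -64 - 301/5*(-153) = -64 + 46053/5 = 45733/5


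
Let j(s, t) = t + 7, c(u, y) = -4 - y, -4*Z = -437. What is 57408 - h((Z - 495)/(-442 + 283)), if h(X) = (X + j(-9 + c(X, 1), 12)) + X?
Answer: 18248159/318 ≈ 57384.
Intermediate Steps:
Z = 437/4 (Z = -¼*(-437) = 437/4 ≈ 109.25)
j(s, t) = 7 + t
h(X) = 19 + 2*X (h(X) = (X + (7 + 12)) + X = (X + 19) + X = (19 + X) + X = 19 + 2*X)
57408 - h((Z - 495)/(-442 + 283)) = 57408 - (19 + 2*((437/4 - 495)/(-442 + 283))) = 57408 - (19 + 2*(-1543/4/(-159))) = 57408 - (19 + 2*(-1543/4*(-1/159))) = 57408 - (19 + 2*(1543/636)) = 57408 - (19 + 1543/318) = 57408 - 1*7585/318 = 57408 - 7585/318 = 18248159/318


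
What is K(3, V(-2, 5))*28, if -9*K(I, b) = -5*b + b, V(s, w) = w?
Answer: 560/9 ≈ 62.222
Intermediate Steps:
K(I, b) = 4*b/9 (K(I, b) = -(-5*b + b)/9 = -(-4)*b/9 = 4*b/9)
K(3, V(-2, 5))*28 = ((4/9)*5)*28 = (20/9)*28 = 560/9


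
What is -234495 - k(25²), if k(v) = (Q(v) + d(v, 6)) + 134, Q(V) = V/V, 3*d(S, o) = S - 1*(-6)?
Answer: -704521/3 ≈ -2.3484e+5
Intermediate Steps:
d(S, o) = 2 + S/3 (d(S, o) = (S - 1*(-6))/3 = (S + 6)/3 = (6 + S)/3 = 2 + S/3)
Q(V) = 1
k(v) = 137 + v/3 (k(v) = (1 + (2 + v/3)) + 134 = (3 + v/3) + 134 = 137 + v/3)
-234495 - k(25²) = -234495 - (137 + (⅓)*25²) = -234495 - (137 + (⅓)*625) = -234495 - (137 + 625/3) = -234495 - 1*1036/3 = -234495 - 1036/3 = -704521/3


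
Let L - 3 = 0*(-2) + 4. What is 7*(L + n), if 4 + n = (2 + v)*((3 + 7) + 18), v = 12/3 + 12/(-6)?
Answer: 805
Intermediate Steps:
L = 7 (L = 3 + (0*(-2) + 4) = 3 + (0 + 4) = 3 + 4 = 7)
v = 2 (v = 12*(1/3) + 12*(-1/6) = 4 - 2 = 2)
n = 108 (n = -4 + (2 + 2)*((3 + 7) + 18) = -4 + 4*(10 + 18) = -4 + 4*28 = -4 + 112 = 108)
7*(L + n) = 7*(7 + 108) = 7*115 = 805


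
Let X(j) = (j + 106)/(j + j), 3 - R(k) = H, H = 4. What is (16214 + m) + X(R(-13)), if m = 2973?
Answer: 38269/2 ≈ 19135.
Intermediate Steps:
R(k) = -1 (R(k) = 3 - 1*4 = 3 - 4 = -1)
X(j) = (106 + j)/(2*j) (X(j) = (106 + j)/((2*j)) = (106 + j)*(1/(2*j)) = (106 + j)/(2*j))
(16214 + m) + X(R(-13)) = (16214 + 2973) + (½)*(106 - 1)/(-1) = 19187 + (½)*(-1)*105 = 19187 - 105/2 = 38269/2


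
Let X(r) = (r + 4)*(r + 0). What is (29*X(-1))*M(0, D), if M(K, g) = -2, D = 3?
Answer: 174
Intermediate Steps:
X(r) = r*(4 + r) (X(r) = (4 + r)*r = r*(4 + r))
(29*X(-1))*M(0, D) = (29*(-(4 - 1)))*(-2) = (29*(-1*3))*(-2) = (29*(-3))*(-2) = -87*(-2) = 174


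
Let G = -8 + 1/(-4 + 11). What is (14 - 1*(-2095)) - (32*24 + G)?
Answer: 9442/7 ≈ 1348.9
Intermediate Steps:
G = -55/7 (G = -8 + 1/7 = -8 + ⅐ = -55/7 ≈ -7.8571)
(14 - 1*(-2095)) - (32*24 + G) = (14 - 1*(-2095)) - (32*24 - 55/7) = (14 + 2095) - (768 - 55/7) = 2109 - 1*5321/7 = 2109 - 5321/7 = 9442/7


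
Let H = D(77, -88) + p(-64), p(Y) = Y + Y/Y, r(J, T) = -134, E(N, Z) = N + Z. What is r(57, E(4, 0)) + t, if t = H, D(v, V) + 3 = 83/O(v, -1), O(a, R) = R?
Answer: -283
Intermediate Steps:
p(Y) = 1 + Y (p(Y) = Y + 1 = 1 + Y)
D(v, V) = -86 (D(v, V) = -3 + 83/(-1) = -3 + 83*(-1) = -3 - 83 = -86)
H = -149 (H = -86 + (1 - 64) = -86 - 63 = -149)
t = -149
r(57, E(4, 0)) + t = -134 - 149 = -283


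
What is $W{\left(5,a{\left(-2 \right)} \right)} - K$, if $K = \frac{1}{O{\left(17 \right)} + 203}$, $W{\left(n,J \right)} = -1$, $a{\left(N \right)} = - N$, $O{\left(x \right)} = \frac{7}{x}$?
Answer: $- \frac{3475}{3458} \approx -1.0049$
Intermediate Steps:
$K = \frac{17}{3458}$ ($K = \frac{1}{\frac{7}{17} + 203} = \frac{1}{\frac{3458}{17}} = \frac{17}{3458} \approx 0.0049161$)
$W{\left(5,a{\left(-2 \right)} \right)} - K = -1 - \frac{17}{3458} = - \frac{3475}{3458}$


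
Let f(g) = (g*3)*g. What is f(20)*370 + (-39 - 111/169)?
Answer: 75029298/169 ≈ 4.4396e+5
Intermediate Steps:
f(g) = 3*g² (f(g) = (3*g)*g = 3*g²)
f(20)*370 + (-39 - 111/169) = (3*20²)*370 + (-39 - 111/169) = (3*400)*370 + (-39 - 111/169) = 1200*370 + (-39 - 1*111/169) = 444000 + (-39 - 111/169) = 444000 - 6702/169 = 75029298/169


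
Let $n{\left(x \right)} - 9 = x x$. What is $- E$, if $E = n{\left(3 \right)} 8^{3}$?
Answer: $-9216$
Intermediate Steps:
$n{\left(x \right)} = 9 + x^{2}$ ($n{\left(x \right)} = 9 + x x = 9 + x^{2}$)
$E = 9216$ ($E = \left(9 + 3^{2}\right) 8^{3} = \left(9 + 9\right) 512 = 18 \cdot 512 = 9216$)
$- E = \left(-1\right) 9216 = -9216$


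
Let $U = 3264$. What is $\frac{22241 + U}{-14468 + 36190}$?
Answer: $\frac{25505}{21722} \approx 1.1742$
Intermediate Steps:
$\frac{22241 + U}{-14468 + 36190} = \frac{22241 + 3264}{-14468 + 36190} = \frac{25505}{21722}$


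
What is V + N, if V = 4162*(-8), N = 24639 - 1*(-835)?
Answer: -7822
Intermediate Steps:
N = 25474 (N = 24639 + 835 = 25474)
V = -33296
V + N = -33296 + 25474 = -7822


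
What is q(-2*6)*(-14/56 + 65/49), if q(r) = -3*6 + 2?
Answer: -844/49 ≈ -17.224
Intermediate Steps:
q(r) = -16 (q(r) = -18 + 2 = -16)
q(-2*6)*(-14/56 + 65/49) = -16*(-14/56 + 65/49) = -16*(-14*1/56 + 65*(1/49)) = -16*(-¼ + 65/49) = -16*211/196 = -844/49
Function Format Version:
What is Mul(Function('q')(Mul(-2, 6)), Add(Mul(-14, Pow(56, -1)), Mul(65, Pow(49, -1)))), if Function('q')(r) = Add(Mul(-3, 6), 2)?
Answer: Rational(-844, 49) ≈ -17.224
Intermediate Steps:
Function('q')(r) = -16 (Function('q')(r) = Add(-18, 2) = -16)
Mul(Function('q')(Mul(-2, 6)), Add(Mul(-14, Pow(56, -1)), Mul(65, Pow(49, -1)))) = Mul(-16, Add(Mul(-14, Pow(56, -1)), Mul(65, Pow(49, -1)))) = Mul(-16, Add(Mul(-14, Rational(1, 56)), Mul(65, Rational(1, 49)))) = Mul(-16, Add(Rational(-1, 4), Rational(65, 49))) = Mul(-16, Rational(211, 196)) = Rational(-844, 49)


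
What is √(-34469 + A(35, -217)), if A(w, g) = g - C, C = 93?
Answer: I*√34779 ≈ 186.49*I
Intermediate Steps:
A(w, g) = -93 + g (A(w, g) = g - 1*93 = g - 93 = -93 + g)
√(-34469 + A(35, -217)) = √(-34469 + (-93 - 217)) = √(-34469 - 310) = √(-34779) = I*√34779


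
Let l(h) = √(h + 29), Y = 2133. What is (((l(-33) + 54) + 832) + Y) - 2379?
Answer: 640 + 2*I ≈ 640.0 + 2.0*I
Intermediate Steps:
l(h) = √(29 + h)
(((l(-33) + 54) + 832) + Y) - 2379 = (((√(29 - 33) + 54) + 832) + 2133) - 2379 = (((√(-4) + 54) + 832) + 2133) - 2379 = (((2*I + 54) + 832) + 2133) - 2379 = (((54 + 2*I) + 832) + 2133) - 2379 = ((886 + 2*I) + 2133) - 2379 = (3019 + 2*I) - 2379 = 640 + 2*I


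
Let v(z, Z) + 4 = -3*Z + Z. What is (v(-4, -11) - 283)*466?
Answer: -123490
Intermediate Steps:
v(z, Z) = -4 - 2*Z (v(z, Z) = -4 + (-3*Z + Z) = -4 - 2*Z)
(v(-4, -11) - 283)*466 = ((-4 - 2*(-11)) - 283)*466 = ((-4 + 22) - 283)*466 = (18 - 283)*466 = -265*466 = -123490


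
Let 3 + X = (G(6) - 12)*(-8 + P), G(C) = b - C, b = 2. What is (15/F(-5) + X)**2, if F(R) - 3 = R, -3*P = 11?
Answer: 1117249/36 ≈ 31035.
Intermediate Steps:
P = -11/3 (P = -1/3*11 = -11/3 ≈ -3.6667)
F(R) = 3 + R
G(C) = 2 - C
X = 551/3 (X = -3 + ((2 - 1*6) - 12)*(-8 - 11/3) = -3 + ((2 - 6) - 12)*(-35/3) = -3 + (-4 - 12)*(-35/3) = -3 - 16*(-35/3) = -3 + 560/3 = 551/3 ≈ 183.67)
(15/F(-5) + X)**2 = (15/(3 - 5) + 551/3)**2 = (15/(-2) + 551/3)**2 = (15*(-1/2) + 551/3)**2 = (-15/2 + 551/3)**2 = (1057/6)**2 = 1117249/36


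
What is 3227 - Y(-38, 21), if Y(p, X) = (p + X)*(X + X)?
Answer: 3941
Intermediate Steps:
Y(p, X) = 2*X*(X + p) (Y(p, X) = (X + p)*(2*X) = 2*X*(X + p))
3227 - Y(-38, 21) = 3227 - 2*21*(21 - 38) = 3227 - 2*21*(-17) = 3227 - 1*(-714) = 3227 + 714 = 3941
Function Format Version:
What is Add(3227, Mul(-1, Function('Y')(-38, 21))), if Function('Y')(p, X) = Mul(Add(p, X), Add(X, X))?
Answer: 3941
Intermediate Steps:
Function('Y')(p, X) = Mul(2, X, Add(X, p)) (Function('Y')(p, X) = Mul(Add(X, p), Mul(2, X)) = Mul(2, X, Add(X, p)))
Add(3227, Mul(-1, Function('Y')(-38, 21))) = Add(3227, Mul(-1, Mul(2, 21, Add(21, -38)))) = Add(3227, Mul(-1, Mul(2, 21, -17))) = Add(3227, Mul(-1, -714)) = Add(3227, 714) = 3941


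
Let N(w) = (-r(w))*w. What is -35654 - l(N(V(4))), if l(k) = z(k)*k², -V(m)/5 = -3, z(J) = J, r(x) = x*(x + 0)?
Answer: 38443323721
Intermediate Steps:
r(x) = x² (r(x) = x*x = x²)
V(m) = 15 (V(m) = -5*(-3) = 15)
N(w) = -w³ (N(w) = (-w²)*w = -w³)
l(k) = k³ (l(k) = k*k² = k³)
-35654 - l(N(V(4))) = -35654 - (-1*15³)³ = -35654 - (-1*3375)³ = -35654 - 1*(-3375)³ = -35654 - 1*(-38443359375) = -35654 + 38443359375 = 38443323721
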